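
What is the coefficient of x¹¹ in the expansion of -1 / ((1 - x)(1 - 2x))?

-4095

Partial fractions give a closed form: a_n = (1)·1^n + (-2)·2^n.
At n = 11: a_11 = -4095.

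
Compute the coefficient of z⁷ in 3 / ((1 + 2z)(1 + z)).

-765

Partial fractions give a closed form: a_n = (6)·(-2)^n + (-3)·(-1)^n.
At n = 7: a_7 = -765.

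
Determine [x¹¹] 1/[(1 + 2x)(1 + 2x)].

-24576

The denominator gives the recurrence a_n = −4a_(n−1) − 4a_(n−2) for n ≥ 2; the numerator fixes a_0 = 1, a_1 = -4.
Iterating: 1, -4, 12, -32, 80, -192, 448, -1024, 2304, -5120, 11264, -24576, so a_11 = -24576.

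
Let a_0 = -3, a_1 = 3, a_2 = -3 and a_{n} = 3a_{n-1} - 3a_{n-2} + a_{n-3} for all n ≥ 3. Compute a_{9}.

The ordinary generating function has denominator 1 - 3x + 3x^2 - x^3.
Iterating the recurrence: a_0,…,a_{9} = -3, 3, -3, -21, -51, -93, -147, -213, -291, -381.

-381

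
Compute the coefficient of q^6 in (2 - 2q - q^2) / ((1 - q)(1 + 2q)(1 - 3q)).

849

Partial fractions give a closed form: a_n = (1/6)·1^n + (11/15)·(-2)^n + (11/10)·3^n.
At n = 6: a_6 = 849.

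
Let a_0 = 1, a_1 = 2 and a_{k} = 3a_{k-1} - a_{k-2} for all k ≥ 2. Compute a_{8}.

The ordinary generating function has denominator 1 - 3t + t^2.
Iterating the recurrence: a_0,…,a_{8} = 1, 2, 5, 13, 34, 89, 233, 610, 1597.

1597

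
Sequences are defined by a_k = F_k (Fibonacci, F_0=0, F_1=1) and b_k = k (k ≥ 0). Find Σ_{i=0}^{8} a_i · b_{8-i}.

79

This is [x^8] in the product of the two ordinary generating functions.
Σ = 0·8 + 1·7 + 1·6 + 2·5 + 3·4 + 5·3 + 8·2 + 13·1 + 21·0 = 79.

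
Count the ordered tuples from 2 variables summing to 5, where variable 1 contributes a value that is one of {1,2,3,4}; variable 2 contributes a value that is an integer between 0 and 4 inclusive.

The generating function for the choices is (t + t² + t³ + t⁴)·(1 + t + t² + t³ + t⁴); the count is [t⁵].
(t + t² + t³ + t⁴) has coefficients 0,1,1,1,1 for degrees 0…4.
(1 + t + t² + t³ + t⁴) has coefficients 1,1,1,1,1,0 for degrees 0…5.
[t⁵] = 1·1 + 1·1 + 1·1 + 1·1 = 4.

4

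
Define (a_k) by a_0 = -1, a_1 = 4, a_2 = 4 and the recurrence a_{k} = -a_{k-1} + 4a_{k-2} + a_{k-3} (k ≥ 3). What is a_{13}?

The ordinary generating function has denominator 1 + z - 4z^2 - z^3.
Iterating the recurrence: a_0,…,a_{13} = -1, 4, 4, 11, 9, 39, 8, 157, -86, 722, -909, 3711, -6625, 20560.

20560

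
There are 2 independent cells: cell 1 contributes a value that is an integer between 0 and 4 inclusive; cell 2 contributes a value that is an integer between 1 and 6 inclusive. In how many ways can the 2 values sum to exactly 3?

3

The generating function for the choices is (1 + y + y^2 + y^3 + y^4)·(y + y^2 + y^3 + y^4 + y^5 + y^6); the count is [y^3].
(1 + y + y^2 + y^3 + y^4) has coefficients 1,1,1,1 for degrees 0…3.
(y + y^2 + y^3 + y^4 + y^5 + y^6) has coefficients 0,1,1,1 for degrees 0…3.
[y^3] = 1·1 + 1·1 + 1·1 + 1·0 = 3.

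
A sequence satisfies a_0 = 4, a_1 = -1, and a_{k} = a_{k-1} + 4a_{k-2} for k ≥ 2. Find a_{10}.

The ordinary generating function has denominator 1 - y - 4y^2.
Iterating the recurrence: a_0,…,a_{10} = 4, -1, 15, 11, 71, 115, 399, 859, 2455, 5891, 15711.

15711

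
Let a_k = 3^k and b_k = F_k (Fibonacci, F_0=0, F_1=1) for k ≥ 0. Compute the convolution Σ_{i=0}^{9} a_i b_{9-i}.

11770

Write out a_i and b_{9-i} for i = 0,…,9 and sum the products.
Σ = 1·34 + 3·21 + 9·13 + 27·8 + 81·5 + 243·3 + 729·2 + 2187·1 + 6561·1 + 19683·0 = 11770.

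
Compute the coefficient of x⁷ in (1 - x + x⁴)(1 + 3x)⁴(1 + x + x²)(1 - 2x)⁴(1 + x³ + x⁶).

(1 - x + x⁴) has coefficients 1,-1,0,0,1 for degrees 0…4.
(1 + 3x)⁴ has coefficients 1,12,54,108,81,0,0,0 for degrees 0…7.
Multiplying by (1 + x + x²) gives running coefficients 1,13,67,174,243,189,81,0 for degrees 0…7.
Multiplying by (1 - 2x)⁴ gives running coefficients 1,5,-13,-82,59,485,-95,-1104 for degrees 0…7.
Finally multiplying by (1 + x³ + x⁶), the product of all factors after the first has coefficients 1,5,-13,-81,64,472,-176,-1040 for degrees 0…7.
[x⁷] = 1·(-1040) − 1·(-176) + 1·(-81) = -945.

-945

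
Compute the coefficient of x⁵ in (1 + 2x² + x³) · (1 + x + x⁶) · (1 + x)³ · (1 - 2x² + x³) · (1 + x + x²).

7

(1 + 2x² + x³) has coefficients 1,0,2,1 for degrees 0…3.
(1 + x + x⁶) has coefficients 1,1,0,0,0,0 for degrees 0…5.
Multiplying by (1 + x)³ gives running coefficients 1,4,6,4,1,0 for degrees 0…5.
Multiplying by (1 - 2x² + x³) gives running coefficients 1,4,4,-3,-7,-2 for degrees 0…5.
Finally multiplying by (1 + x + x²), the product of all factors after the first has coefficients 1,5,9,5,-6,-12 for degrees 0…5.
[x⁵] = 1·(-12) + 2·5 + 1·9 = 7.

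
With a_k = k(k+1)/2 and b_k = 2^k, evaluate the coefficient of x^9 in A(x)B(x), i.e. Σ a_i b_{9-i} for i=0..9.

1981

The convolution is the t^9 coefficient of A(t)B(t).
Σ = 0·512 + 1·256 + 3·128 + 6·64 + 10·32 + 15·16 + 21·8 + 28·4 + 36·2 + 45·1 = 1981.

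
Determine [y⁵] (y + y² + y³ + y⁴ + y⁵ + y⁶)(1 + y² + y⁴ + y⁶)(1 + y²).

(y + y² + y³ + y⁴ + y⁵ + y⁶) has coefficients 0,1,1,1,1,1 for degrees 0…5.
(1 + y² + y⁴ + y⁶) has coefficients 1,0,1,0,1,0 for degrees 0…5.
Finally multiplying by (1 + y²), the product of all factors after the first has coefficients 1,0,2,0,2,0 for degrees 0…5.
[y⁵] = 1·2 + 1·0 + 1·2 + 1·0 + 1·1 = 5.

5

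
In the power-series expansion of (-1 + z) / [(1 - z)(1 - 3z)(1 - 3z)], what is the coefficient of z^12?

-6908733

The denominator gives the recurrence a_n = 7a_(n−1) − 15a_(n−2) + 9a_(n−3) for n ≥ 3; the numerator fixes a_0 = -1, a_1 = -6, a_2 = -27.
Iterating: -1, -6, -27, -108, -405, -1458, -5103, -17496, -59049, -196830, -649539, -2125764, -6908733, so a_12 = -6908733.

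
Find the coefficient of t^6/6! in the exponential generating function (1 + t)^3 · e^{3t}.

15633

The EGF product rule gives c_6 = Σ_{k_1+k_2=6} C(6; k_1,k_2) · ∏ g_i(k_i), where (1+t)^3 gives the falling factorial (3)_k; e^{3t} gives (3)^k.
g_1(k) for k = 0…6: 1, 3, 6, 6, 0, 0, 0.
g_2(k) for k = 0…6: 1, 3, 9, 27, 81, 243, 729.
c_6 = Σ_k C(6,k)·g_1(k)·g_2(6−k) = 1·1·729 + 6·3·243 + 15·6·81 + 20·6·27 = 729 + 4374 + 7290 + 3240 = 15633.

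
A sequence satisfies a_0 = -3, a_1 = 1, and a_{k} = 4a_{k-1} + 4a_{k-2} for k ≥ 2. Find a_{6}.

The ordinary generating function has denominator 1 - 4q - 4q^2.
Iterating the recurrence: a_0,…,a_{6} = -3, 1, -8, -28, -144, -688, -3328.

-3328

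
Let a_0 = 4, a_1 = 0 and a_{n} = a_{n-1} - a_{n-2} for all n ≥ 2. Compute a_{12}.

4

The ordinary generating function has denominator 1 - z + z^2.
Iterating the recurrence: a_0,…,a_{12} = 4, 0, -4, -4, 0, 4, 4, 0, -4, -4, 0, 4, 4.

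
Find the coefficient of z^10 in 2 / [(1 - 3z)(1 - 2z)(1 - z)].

523250

Partial fractions give a closed form: a_n = (9)·3^n + (-8)·2^n + (1)·1^n.
At n = 10: a_10 = 523250.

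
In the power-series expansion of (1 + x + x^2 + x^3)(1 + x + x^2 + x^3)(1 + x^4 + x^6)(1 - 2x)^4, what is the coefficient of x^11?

18

(1 + x + x^2 + x^3) has coefficients 1,1,1,1 for degrees 0…3.
(1 + x + x^2 + x^3) has coefficients 1,1,1,1,0,0,0,0,0,0,0,0 for degrees 0…11.
Multiplying by (1 + x^4 + x^6) gives running coefficients 1,1,1,1,1,1,2,2,1,1,0,0 for degrees 0…11.
Finally multiplying by (1 - 2x)^4, the product of all factors after the first has coefficients 1,-7,17,-15,1,1,2,-6,17,-7,-16,24 for degrees 0…11.
[x^11] = 1·24 + 1·(-16) + 1·(-7) + 1·17 = 18.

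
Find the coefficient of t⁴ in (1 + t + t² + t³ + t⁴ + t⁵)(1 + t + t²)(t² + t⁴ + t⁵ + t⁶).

(1 + t + t² + t³ + t⁴ + t⁵) has coefficients 1,1,1,1,1 for degrees 0…4.
(1 + t + t²) has coefficients 1,1,1,0,0 for degrees 0…4.
Finally multiplying by (t² + t⁴ + t⁵ + t⁶), the product of all factors after the first has coefficients 0,0,1,1,2 for degrees 0…4.
[t⁴] = 1·2 + 1·1 + 1·1 + 1·0 + 1·0 = 4.

4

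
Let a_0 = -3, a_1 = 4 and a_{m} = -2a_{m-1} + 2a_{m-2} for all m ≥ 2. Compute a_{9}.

15168

The ordinary generating function has denominator 1 + 2t - 2t^2.
Iterating the recurrence: a_0,…,a_{9} = -3, 4, -14, 36, -100, 272, -744, 2032, -5552, 15168.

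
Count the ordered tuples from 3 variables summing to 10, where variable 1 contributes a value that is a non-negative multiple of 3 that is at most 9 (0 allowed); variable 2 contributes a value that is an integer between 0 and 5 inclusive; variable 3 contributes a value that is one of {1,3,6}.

The generating function for the choices is (1 + y³ + y⁶ + y⁹)·(1 + y + y² + y³ + y⁴ + y⁵)·(y + y³ + y⁶); the count is [y¹⁰].
(1 + y³ + y⁶ + y⁹) has coefficients 1,0,0,1,0,0,1,0,0,1 for degrees 0…9.
(1 + y + y² + y³ + y⁴ + y⁵) has coefficients 1,1,1,1,1,1,0,0,0,0,0 for degrees 0…10.
Finally multiplying by (y + y³ + y⁶), the product of all factors after the first has coefficients 0,1,1,2,2,2,3,2,2,1,1 for degrees 0…10.
[y¹⁰] = 1·1 + 1·2 + 1·2 + 1·1 = 6.

6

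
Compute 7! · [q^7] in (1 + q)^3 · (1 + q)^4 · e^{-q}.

-204

The EGF product rule gives c_7 = Σ_{k_1+k_2+k_3=7} C(7; k_1,k_2,k_3) · ∏ g_i(k_i), where (1+q)^3 gives the falling factorial (3)_k; (1+q)^4 gives the falling factorial (4)_k; e^{-q} gives (-1)^k.
g_1(k) for k = 0…7: 1, 3, 6, 6, 0, 0, 0, 0.
g_2(k) for k = 0…7: 1, 4, 12, 24, 24, 0, 0, 0.
g_3(k) for k = 0…7: 1, -1, 1, -1, 1, -1, 1, -1.
First combine the last two factors: h(k) = Σ_j C(k,j)·g_2(j)·g_3(k−j) for k = 0…7: 1, 3, 5, -1, -15, 19, 37, -225.
c_7 = Σ_k C(7,k)·g_1(k)·h(7−k) = 1·1·(-225) + 7·3·37 + 21·6·19 + 35·6·(-15) = −225 + 777 + 2394 − 3150 = -204.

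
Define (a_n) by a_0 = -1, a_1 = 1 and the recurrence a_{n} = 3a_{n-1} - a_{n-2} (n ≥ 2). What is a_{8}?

The ordinary generating function has denominator 1 - 3y + y^2.
Iterating the recurrence: a_0,…,a_{8} = -1, 1, 4, 11, 29, 76, 199, 521, 1364.

1364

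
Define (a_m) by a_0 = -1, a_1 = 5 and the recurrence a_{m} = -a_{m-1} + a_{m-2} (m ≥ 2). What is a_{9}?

191

The ordinary generating function has denominator 1 + q - q^2.
Iterating the recurrence: a_0,…,a_{9} = -1, 5, -6, 11, -17, 28, -45, 73, -118, 191.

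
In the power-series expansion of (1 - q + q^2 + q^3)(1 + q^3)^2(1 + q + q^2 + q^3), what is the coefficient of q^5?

(1 - q + q^2 + q^3) has coefficients 1,-1,1,1 for degrees 0…3.
(1 + q^3)^2 has coefficients 1,0,0,2,0,0 for degrees 0…5.
Finally multiplying by (1 + q + q^2 + q^3), the product of all factors after the first has coefficients 1,1,1,3,2,2 for degrees 0…5.
[q^5] = 1·2 − 1·2 + 1·3 + 1·1 = 4.

4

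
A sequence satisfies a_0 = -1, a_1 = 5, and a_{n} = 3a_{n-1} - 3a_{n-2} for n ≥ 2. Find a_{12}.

-729

The ordinary generating function has denominator 1 - 3y + 3y^2.
Iterating the recurrence: a_0,…,a_{12} = -1, 5, 18, 39, 63, 72, 27, -135, -486, -1053, -1701, -1944, -729.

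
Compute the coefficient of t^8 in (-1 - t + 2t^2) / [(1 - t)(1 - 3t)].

The denominator gives the recurrence a_n = 4a_(n−1) − 3a_(n−2) for n ≥ 3; the numerator fixes a_0 = -1, a_1 = -5, a_2 = -15.
Iterating: -1, -5, -15, -45, -135, -405, -1215, -3645, -10935, so a_8 = -10935.

-10935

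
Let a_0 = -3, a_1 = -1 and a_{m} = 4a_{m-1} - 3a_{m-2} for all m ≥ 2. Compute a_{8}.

The ordinary generating function has denominator 1 - 4x + 3x^2.
Iterating the recurrence: a_0,…,a_{8} = -3, -1, 5, 23, 77, 239, 725, 2183, 6557.

6557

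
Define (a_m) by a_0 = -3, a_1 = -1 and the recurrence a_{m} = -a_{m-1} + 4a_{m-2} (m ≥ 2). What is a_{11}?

27559

The ordinary generating function has denominator 1 + q - 4q^2.
Iterating the recurrence: a_0,…,a_{11} = -3, -1, -11, 7, -51, 79, -283, 599, -1731, 4127, -11051, 27559.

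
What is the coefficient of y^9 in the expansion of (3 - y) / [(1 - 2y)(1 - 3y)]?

The denominator gives the recurrence a_n = 5a_(n−1) − 6a_(n−2) for n ≥ 3; the numerator fixes a_0 = 3, a_1 = 14, a_2 = 52.
Iterating: 3, 14, 52, 176, 568, 1784, 5512, 16856, 51208, 154904, so a_9 = 154904.

154904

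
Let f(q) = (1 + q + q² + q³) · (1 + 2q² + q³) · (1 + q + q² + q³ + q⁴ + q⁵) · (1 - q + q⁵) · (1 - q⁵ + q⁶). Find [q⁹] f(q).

9

(1 + q + q² + q³) has coefficients 1,1,1,1 for degrees 0…3.
(1 + 2q² + q³) has coefficients 1,0,2,1,0,0,0,0,0,0 for degrees 0…9.
Multiplying by (1 + q + q² + q³ + q⁴ + q⁵) gives running coefficients 1,1,3,4,4,4,3,3,1,0 for degrees 0…9.
Multiplying by (1 - q + q⁵) gives running coefficients 1,0,2,1,0,1,0,3,2,3 for degrees 0…9.
Finally multiplying by (1 - q⁵ + q⁶), the product of all factors after the first has coefficients 1,0,2,1,0,0,1,1,3,4 for degrees 0…9.
[q⁹] = 1·4 + 1·3 + 1·1 + 1·1 = 9.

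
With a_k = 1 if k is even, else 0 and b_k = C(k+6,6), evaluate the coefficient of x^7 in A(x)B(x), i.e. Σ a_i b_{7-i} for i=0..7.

2269

The convolution is the x^7 coefficient of A(x)B(x).
Σ = 1·1716 + 0·924 + 1·462 + 0·210 + 1·84 + 0·28 + 1·7 + 0·1 = 2269.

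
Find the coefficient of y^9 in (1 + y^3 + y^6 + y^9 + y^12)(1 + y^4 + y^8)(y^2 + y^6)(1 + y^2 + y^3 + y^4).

(1 + y^3 + y^6 + y^9 + y^12) has coefficients 1,0,0,1,0,0,1,0,0,1 for degrees 0…9.
(1 + y^4 + y^8) has coefficients 1,0,0,0,1,0,0,0,1,0 for degrees 0…9.
Multiplying by (y^2 + y^6) gives running coefficients 0,0,1,0,0,0,2,0,0,0 for degrees 0…9.
Finally multiplying by (1 + y^2 + y^3 + y^4), the product of all factors after the first has coefficients 0,0,1,0,1,1,3,0,2,2 for degrees 0…9.
[y^9] = 1·2 + 1·3 + 1·0 + 1·0 = 5.

5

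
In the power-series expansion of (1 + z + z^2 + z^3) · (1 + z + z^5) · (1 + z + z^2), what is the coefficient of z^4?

5

(1 + z + z^2 + z^3) has coefficients 1,1,1,1 for degrees 0…3.
(1 + z + z^5) has coefficients 1,1,0,0,0 for degrees 0…4.
Finally multiplying by (1 + z + z^2), the product of all factors after the first has coefficients 1,2,2,1,0 for degrees 0…4.
[z^4] = 1·0 + 1·1 + 1·2 + 1·2 = 5.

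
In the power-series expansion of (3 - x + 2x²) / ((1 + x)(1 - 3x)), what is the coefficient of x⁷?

The denominator gives the recurrence a_n = 2a_(n−1) + 3a_(n−2) for n ≥ 3; the numerator fixes a_0 = 3, a_1 = 5, a_2 = 21.
Iterating: 3, 5, 21, 57, 177, 525, 1581, 4737, so a_7 = 4737.

4737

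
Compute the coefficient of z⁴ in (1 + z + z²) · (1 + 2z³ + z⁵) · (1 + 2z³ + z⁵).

(1 + z + z²) has coefficients 1,1,1 for degrees 0…2.
(1 + 2z³ + z⁵) has coefficients 1,0,0,2,0 for degrees 0…4.
Finally multiplying by (1 + 2z³ + z⁵), the product of all factors after the first has coefficients 1,0,0,4,0 for degrees 0…4.
[z⁴] = 1·0 + 1·4 + 1·0 = 4.

4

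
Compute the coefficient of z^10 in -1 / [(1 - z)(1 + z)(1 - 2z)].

-1365

Partial fractions give a closed form: a_n = (1/2)·1^n + (-1/6)·(-1)^n + (-4/3)·2^n.
At n = 10: a_10 = -1365.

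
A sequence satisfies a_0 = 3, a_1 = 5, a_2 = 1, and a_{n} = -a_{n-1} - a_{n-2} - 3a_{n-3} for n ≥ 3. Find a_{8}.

-29

The ordinary generating function has denominator 1 + y + y^2 + 3y^3.
Iterating the recurrence: a_0,…,a_{8} = 3, 5, 1, -15, -1, 13, 33, -43, -29.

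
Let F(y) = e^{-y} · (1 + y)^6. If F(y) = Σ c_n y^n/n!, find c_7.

1091

The EGF product rule gives c_7 = Σ_{k_1+k_2=7} C(7; k_1,k_2) · ∏ g_i(k_i), where e^{-y} gives (-1)^k; (1+y)^6 gives the falling factorial (6)_k.
g_1(k) for k = 0…7: 1, -1, 1, -1, 1, -1, 1, -1.
g_2(k) for k = 0…7: 1, 6, 30, 120, 360, 720, 720, 0.
c_7 = Σ_k C(7,k)·g_1(k)·g_2(7−k) = 7·(-1)·720 + 21·1·720 + 35·(-1)·360 + 35·1·120 + 21·(-1)·30 + 7·1·6 + 1·(-1)·1 = −5040 + 15120 − 12600 + 4200 − 630 + 42 − 1 = 1091.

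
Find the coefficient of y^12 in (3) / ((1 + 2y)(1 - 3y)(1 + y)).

Partial fractions give a closed form: a_n = (12/5)·(-2)^n + (27/20)·3^n + (-3/4)·(-1)^n.
At n = 12: a_12 = 727275.

727275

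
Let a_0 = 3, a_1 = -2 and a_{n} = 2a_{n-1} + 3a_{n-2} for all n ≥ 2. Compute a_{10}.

The ordinary generating function has denominator 1 - 2y - 3y^2.
Iterating the recurrence: a_0,…,a_{10} = 3, -2, 5, 4, 23, 58, 185, 544, 1643, 4918, 14765.

14765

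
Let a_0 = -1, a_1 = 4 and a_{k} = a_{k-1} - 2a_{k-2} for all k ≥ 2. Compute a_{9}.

The ordinary generating function has denominator 1 - x + 2x^2.
Iterating the recurrence: a_0,…,a_{9} = -1, 4, 6, -2, -14, -10, 18, 38, 2, -74.

-74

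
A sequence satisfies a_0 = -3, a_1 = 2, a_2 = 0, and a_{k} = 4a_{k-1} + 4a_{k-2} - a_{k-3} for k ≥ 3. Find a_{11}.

2542316

The ordinary generating function has denominator 1 - 4z - 4z^2 + z^3.
Iterating the recurrence: a_0,…,a_{11} = -3, 2, 0, 11, 42, 212, 1005, 4826, 23112, 110747, 530610, 2542316.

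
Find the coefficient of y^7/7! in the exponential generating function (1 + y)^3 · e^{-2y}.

The EGF product rule gives c_7 = Σ_{k_1+k_2=7} C(7; k_1,k_2) · ∏ g_i(k_i), where (1+y)^3 gives the falling factorial (3)_k; e^{-2y} gives (-2)^k.
g_1(k) for k = 0…7: 1, 3, 6, 6, 0, 0, 0, 0.
g_2(k) for k = 0…7: 1, -2, 4, -8, 16, -32, 64, -128.
c_7 = Σ_k C(7,k)·g_1(k)·g_2(7−k) = 1·1·(-128) + 7·3·64 + 21·6·(-32) + 35·6·16 = −128 + 1344 − 4032 + 3360 = 544.

544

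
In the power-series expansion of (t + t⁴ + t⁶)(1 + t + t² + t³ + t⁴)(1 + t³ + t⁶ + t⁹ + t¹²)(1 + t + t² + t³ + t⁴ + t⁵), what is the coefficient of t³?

(t + t⁴ + t⁶) has coefficients 0,1,0,0 for degrees 0…3.
(1 + t + t² + t³ + t⁴) has coefficients 1,1,1,1 for degrees 0…3.
Multiplying by (1 + t³ + t⁶ + t⁹ + t¹²) gives running coefficients 1,1,1,2 for degrees 0…3.
Finally multiplying by (1 + t + t² + t³ + t⁴ + t⁵), the product of all factors after the first has coefficients 1,2,3,5 for degrees 0…3.
[t³] = 1·3 = 3.

3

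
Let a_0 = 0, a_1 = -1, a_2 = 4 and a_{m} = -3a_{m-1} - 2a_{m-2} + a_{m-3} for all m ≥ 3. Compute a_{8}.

The ordinary generating function has denominator 1 + 3x + 2x^2 - x^3.
Iterating the recurrence: a_0,…,a_{8} = 0, -1, 4, -10, 21, -39, 65, -96, 119.

119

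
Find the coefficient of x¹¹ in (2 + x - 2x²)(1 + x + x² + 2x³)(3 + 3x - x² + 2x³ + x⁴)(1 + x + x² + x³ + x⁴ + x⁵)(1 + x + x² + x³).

(2 + x - 2x²) has coefficients 2,1,-2 for degrees 0…2.
(1 + x + x² + 2x³) has coefficients 1,1,1,2,0,0,0,0,0,0,0,0 for degrees 0…11.
Multiplying by (3 + 3x - x² + 2x³ + x⁴) gives running coefficients 3,6,5,10,8,1,5,2,0,0,0,0 for degrees 0…11.
Multiplying by (1 + x + x² + x³ + x⁴ + x⁵) gives running coefficients 3,9,14,24,32,33,35,31,26,16,8,7 for degrees 0…11.
Finally multiplying by (1 + x + x² + x³), the product of all factors after the first has coefficients 3,12,26,50,79,103,124,131,125,108,81,57 for degrees 0…11.
[x¹¹] = 2·57 + 1·81 − 2·108 = -21.

-21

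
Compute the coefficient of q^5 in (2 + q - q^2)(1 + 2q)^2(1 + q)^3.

(2 + q - q^2) has coefficients 2,1,-1 for degrees 0…2.
(1 + 2q)^2 has coefficients 1,4,4,0,0,0 for degrees 0…5.
Finally multiplying by (1 + q)^3, the product of all factors after the first has coefficients 1,7,19,25,16,4 for degrees 0…5.
[q^5] = 2·4 + 1·16 − 1·25 = -1.

-1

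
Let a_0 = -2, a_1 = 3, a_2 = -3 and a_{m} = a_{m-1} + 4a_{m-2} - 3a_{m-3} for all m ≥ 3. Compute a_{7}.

264

The ordinary generating function has denominator 1 - x - 4x^2 + 3x^3.
Iterating the recurrence: a_0,…,a_{7} = -2, 3, -3, 15, -6, 63, -6, 264.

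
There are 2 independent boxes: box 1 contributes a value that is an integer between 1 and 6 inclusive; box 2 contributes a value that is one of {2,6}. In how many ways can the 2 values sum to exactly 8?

The generating function for the choices is (x + x² + x³ + x⁴ + x⁵ + x⁶)·(x² + x⁶); the count is [x⁸].
(x + x² + x³ + x⁴ + x⁵ + x⁶) has coefficients 0,1,1,1,1,1,1 for degrees 0…6.
(x² + x⁶) has coefficients 0,0,1,0,0,0,1,0,0 for degrees 0…8.
[x⁸] = 1·0 + 1·1 + 1·0 + 1·0 + 1·0 + 1·1 = 2.

2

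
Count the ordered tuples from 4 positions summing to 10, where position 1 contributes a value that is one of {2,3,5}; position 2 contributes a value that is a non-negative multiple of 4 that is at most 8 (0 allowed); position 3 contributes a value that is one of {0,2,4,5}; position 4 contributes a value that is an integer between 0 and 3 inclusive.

12

The generating function for the choices is (t^2 + t^3 + t^5)·(1 + t^4 + t^8)·(1 + t^2 + t^4 + t^5)·(1 + t + t^2 + t^3); the count is [t^10].
(t^2 + t^3 + t^5) has coefficients 0,0,1,1,0,1 for degrees 0…5.
(1 + t^4 + t^8) has coefficients 1,0,0,0,1,0,0,0,1,0,0 for degrees 0…10.
Multiplying by (1 + t^2 + t^4 + t^5) gives running coefficients 1,0,1,0,2,1,1,0,2,1,1 for degrees 0…10.
Finally multiplying by (1 + t + t^2 + t^3), the product of all factors after the first has coefficients 1,1,2,2,3,4,4,4,4,4,4 for degrees 0…10.
[t^10] = 1·4 + 1·4 + 1·4 = 12.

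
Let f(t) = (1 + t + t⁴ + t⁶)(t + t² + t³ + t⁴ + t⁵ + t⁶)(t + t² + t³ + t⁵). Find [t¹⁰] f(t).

(1 + t + t⁴ + t⁶) has coefficients 1,1,0,0,1,0,1 for degrees 0…6.
(t + t² + t³ + t⁴ + t⁵ + t⁶) has coefficients 0,1,1,1,1,1,1,0,0,0,0 for degrees 0…10.
Finally multiplying by (t + t² + t³ + t⁵), the product of all factors after the first has coefficients 0,0,1,2,3,3,4,4,3,2,1 for degrees 0…10.
[t¹⁰] = 1·1 + 1·2 + 1·4 + 1·3 = 10.

10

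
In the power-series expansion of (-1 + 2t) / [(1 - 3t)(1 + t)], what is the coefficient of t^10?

The denominator gives the recurrence a_n = 2a_(n−1) + 3a_(n−2) for n ≥ 2; the numerator fixes a_0 = -1, a_1 = 0.
Iterating: -1, 0, -3, -6, -21, -60, -183, -546, -1641, -4920, -14763, so a_10 = -14763.

-14763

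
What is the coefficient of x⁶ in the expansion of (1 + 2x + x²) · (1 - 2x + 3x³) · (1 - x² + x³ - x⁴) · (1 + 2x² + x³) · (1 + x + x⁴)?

(1 + 2x + x²) has coefficients 1,2,1 for degrees 0…2.
(1 - 2x + 3x³) has coefficients 1,-2,0,3,0,0,0 for degrees 0…6.
Multiplying by (1 - x² + x³ - x⁴) gives running coefficients 1,-2,-1,6,-3,-1,3 for degrees 0…6.
Multiplying by (1 + 2x² + x³) gives running coefficients 1,-2,1,3,-7,10,3 for degrees 0…6.
Finally multiplying by (1 + x + x⁴), the product of all factors after the first has coefficients 1,-1,-1,4,-3,1,14 for degrees 0…6.
[x⁶] = 1·14 + 2·1 + 1·(-3) = 13.

13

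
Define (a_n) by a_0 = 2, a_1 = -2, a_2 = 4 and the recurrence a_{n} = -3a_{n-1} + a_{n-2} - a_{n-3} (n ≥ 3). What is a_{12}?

923390

The ordinary generating function has denominator 1 + 3x - x^2 + x^3.
Iterating the recurrence: a_0,…,a_{12} = 2, -2, 4, -16, 54, -182, 616, -2084, 7050, -23850, 80684, -272952, 923390.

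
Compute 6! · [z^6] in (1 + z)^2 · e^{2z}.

928

The EGF product rule gives c_6 = Σ_{k_1+k_2=6} C(6; k_1,k_2) · ∏ g_i(k_i), where (1+z)^2 gives the falling factorial (2)_k; e^{2z} gives (2)^k.
g_1(k) for k = 0…6: 1, 2, 2, 0, 0, 0, 0.
g_2(k) for k = 0…6: 1, 2, 4, 8, 16, 32, 64.
c_6 = Σ_k C(6,k)·g_1(k)·g_2(6−k) = 1·1·64 + 6·2·32 + 15·2·16 = 64 + 384 + 480 = 928.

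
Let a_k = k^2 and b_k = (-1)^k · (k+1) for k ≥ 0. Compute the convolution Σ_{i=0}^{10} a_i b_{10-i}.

30

The convolution is the x^10 coefficient of A(x)B(x).
Σ = 0·11 + 1·(-10) + 4·9 + 9·(-8) + 16·7 + 25·(-6) + 36·5 + 49·(-4) + 64·3 + 81·(-2) + 100·1 = 30.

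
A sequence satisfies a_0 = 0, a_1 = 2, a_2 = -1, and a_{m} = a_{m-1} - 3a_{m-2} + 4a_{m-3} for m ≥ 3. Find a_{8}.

75

The ordinary generating function has denominator 1 - x + 3x^2 - 4x^3.
Iterating the recurrence: a_0,…,a_{8} = 0, 2, -1, -7, 4, 21, -19, -66, 75.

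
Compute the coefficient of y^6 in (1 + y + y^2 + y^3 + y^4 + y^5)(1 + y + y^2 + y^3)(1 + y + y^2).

11

(1 + y + y^2 + y^3 + y^4 + y^5) has coefficients 1,1,1,1,1,1 for degrees 0…5.
(1 + y + y^2 + y^3) has coefficients 1,1,1,1,0,0,0 for degrees 0…6.
Finally multiplying by (1 + y + y^2), the product of all factors after the first has coefficients 1,2,3,3,2,1,0 for degrees 0…6.
[y^6] = 1·0 + 1·1 + 1·2 + 1·3 + 1·3 + 1·2 = 11.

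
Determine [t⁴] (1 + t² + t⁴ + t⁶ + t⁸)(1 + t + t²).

2

(1 + t² + t⁴ + t⁶ + t⁸) has coefficients 1,0,1,0,1 for degrees 0…4.
(1 + t + t²) has coefficients 1,1,1,0,0 for degrees 0…4.
[t⁴] = 1·0 + 1·1 + 1·1 = 2.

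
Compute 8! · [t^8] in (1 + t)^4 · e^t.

The EGF product rule gives c_8 = Σ_{k_1+k_2=8} C(8; k_1,k_2) · ∏ g_i(k_i), where (1+t)^4 gives the falling factorial (4)_k; e^t gives (1)^k.
g_1(k) for k = 0…8: 1, 4, 12, 24, 24, 0, 0, 0, 0.
g_2(k) for k = 0…8: 1, 1, 1, 1, 1, 1, 1, 1, 1.
c_8 = Σ_k C(8,k)·g_1(k)·g_2(8−k) = 1·1·1 + 8·4·1 + 28·12·1 + 56·24·1 + 70·24·1 = 1 + 32 + 336 + 1344 + 1680 = 3393.

3393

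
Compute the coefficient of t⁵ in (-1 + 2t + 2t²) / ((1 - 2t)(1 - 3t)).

-113

The denominator gives the recurrence a_n = 5a_(n−1) − 6a_(n−2) for n ≥ 3; the numerator fixes a_0 = -1, a_1 = -3, a_2 = -7.
Iterating: -1, -3, -7, -17, -43, -113, so a_5 = -113.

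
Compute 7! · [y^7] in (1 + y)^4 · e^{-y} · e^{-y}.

The EGF product rule gives c_7 = Σ_{k_1+k_2+k_3=7} C(7; k_1,k_2,k_3) · ∏ g_i(k_i), where (1+y)^4 gives the falling factorial (4)_k; e^{-y} gives (-1)^k; e^{-y} gives (-1)^k.
g_1(k) for k = 0…7: 1, 4, 12, 24, 24, 0, 0, 0.
g_2(k) for k = 0…7: 1, -1, 1, -1, 1, -1, 1, -1.
g_3(k) for k = 0…7: 1, -1, 1, -1, 1, -1, 1, -1.
First combine the last two factors: h(k) = Σ_j C(k,j)·g_2(j)·g_3(k−j) for k = 0…7: 1, -2, 4, -8, 16, -32, 64, -128.
c_7 = Σ_k C(7,k)·g_1(k)·h(7−k) = 1·1·(-128) + 7·4·64 + 21·12·(-32) + 35·24·16 + 35·24·(-8) = −128 + 1792 − 8064 + 13440 − 6720 = 320.

320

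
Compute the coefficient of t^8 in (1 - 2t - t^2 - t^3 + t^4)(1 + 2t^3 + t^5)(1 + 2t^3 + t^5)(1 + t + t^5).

(1 - 2t - t^2 - t^3 + t^4) has coefficients 1,-2,-1,-1,1 for degrees 0…4.
(1 + 2t^3 + t^5) has coefficients 1,0,0,2,0,1,0,0,0 for degrees 0…8.
Multiplying by (1 + 2t^3 + t^5) gives running coefficients 1,0,0,4,0,2,4,0,4 for degrees 0…8.
Finally multiplying by (1 + t + t^5), the product of all factors after the first has coefficients 1,1,0,4,4,3,6,4,8 for degrees 0…8.
[t^8] = 1·8 − 2·4 − 1·6 − 1·3 + 1·4 = -5.

-5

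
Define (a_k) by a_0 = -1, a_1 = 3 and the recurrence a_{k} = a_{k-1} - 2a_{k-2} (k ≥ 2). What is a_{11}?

The ordinary generating function has denominator 1 - z + 2z^2.
Iterating the recurrence: a_0,…,a_{11} = -1, 3, 5, -1, -11, -9, 13, 31, 5, -57, -67, 47.

47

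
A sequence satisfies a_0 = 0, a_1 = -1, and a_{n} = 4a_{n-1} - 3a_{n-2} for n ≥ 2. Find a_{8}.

The ordinary generating function has denominator 1 - 4z + 3z^2.
Iterating the recurrence: a_0,…,a_{8} = 0, -1, -4, -13, -40, -121, -364, -1093, -3280.

-3280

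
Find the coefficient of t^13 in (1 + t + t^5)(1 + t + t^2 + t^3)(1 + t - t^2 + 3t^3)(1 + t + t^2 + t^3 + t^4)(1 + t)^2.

(1 + t + t^5) has coefficients 1,1,0,0,0,1 for degrees 0…5.
(1 + t + t^2 + t^3) has coefficients 1,1,1,1,0,0,0,0,0,0,0,0,0,0 for degrees 0…13.
Multiplying by (1 + t - t^2 + 3t^3) gives running coefficients 1,2,1,4,3,2,3,0,0,0,0,0,0,0 for degrees 0…13.
Multiplying by (1 + t + t^2 + t^3 + t^4) gives running coefficients 1,3,4,8,11,12,13,12,8,5,3,0,0,0 for degrees 0…13.
Finally multiplying by (1 + t)^2, the product of all factors after the first has coefficients 1,5,11,19,31,42,48,50,45,33,21,11,3,0 for degrees 0…13.
[t^13] = 1·0 + 1·3 + 1·45 = 48.

48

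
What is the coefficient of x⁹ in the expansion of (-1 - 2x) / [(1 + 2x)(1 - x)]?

-1

Partial fractions give a closed form: a_n = (-1)·1^n.
At n = 9: a_9 = -1.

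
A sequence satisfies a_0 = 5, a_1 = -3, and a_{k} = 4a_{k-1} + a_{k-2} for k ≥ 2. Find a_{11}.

-3206767

The ordinary generating function has denominator 1 - 4y - y^2.
Iterating the recurrence: a_0,…,a_{11} = 5, -3, -7, -31, -131, -555, -2351, -9959, -42187, -178707, -757015, -3206767.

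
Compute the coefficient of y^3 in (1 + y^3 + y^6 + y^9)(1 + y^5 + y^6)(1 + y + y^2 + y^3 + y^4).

(1 + y^3 + y^6 + y^9) has coefficients 1,0,0,1 for degrees 0…3.
(1 + y^5 + y^6) has coefficients 1,0,0,0 for degrees 0…3.
Finally multiplying by (1 + y + y^2 + y^3 + y^4), the product of all factors after the first has coefficients 1,1,1,1 for degrees 0…3.
[y^3] = 1·1 + 1·1 = 2.

2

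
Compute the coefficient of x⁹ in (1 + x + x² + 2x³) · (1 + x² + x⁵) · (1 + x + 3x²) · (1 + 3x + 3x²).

56

(1 + x + x² + 2x³) has coefficients 1,1,1,2 for degrees 0…3.
(1 + x² + x⁵) has coefficients 1,0,1,0,0,1,0,0,0,0 for degrees 0…9.
Multiplying by (1 + x + 3x²) gives running coefficients 1,1,4,1,3,1,1,3,0,0 for degrees 0…9.
Finally multiplying by (1 + 3x + 3x²), the product of all factors after the first has coefficients 1,4,10,16,18,13,13,9,12,9 for degrees 0…9.
[x⁹] = 1·9 + 1·12 + 1·9 + 2·13 = 56.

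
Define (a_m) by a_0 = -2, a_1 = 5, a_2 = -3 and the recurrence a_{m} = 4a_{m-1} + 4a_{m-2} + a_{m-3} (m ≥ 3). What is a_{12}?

5701086

The ordinary generating function has denominator 1 - 4z - 4z^2 - z^3.
Iterating the recurrence: a_0,…,a_{12} = -2, 5, -3, 6, 17, 89, 430, 2093, 10181, 49526, 240921, 1171969, 5701086.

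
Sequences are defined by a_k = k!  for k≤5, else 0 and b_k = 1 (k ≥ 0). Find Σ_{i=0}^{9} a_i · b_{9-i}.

154

This is [x^9] in the product of the two ordinary generating functions.
Σ = 1·1 + 1·1 + 2·1 + 6·1 + 24·1 + 120·1 + 0·1 + 0·1 + 0·1 + 0·1 = 154.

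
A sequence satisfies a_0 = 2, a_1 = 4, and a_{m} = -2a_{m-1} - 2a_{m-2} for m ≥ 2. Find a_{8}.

32

The ordinary generating function has denominator 1 + 2z + 2z^2.
Iterating the recurrence: a_0,…,a_{8} = 2, 4, -12, 16, -8, -16, 48, -64, 32.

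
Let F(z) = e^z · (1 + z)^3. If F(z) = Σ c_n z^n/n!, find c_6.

The EGF product rule gives c_6 = Σ_{k_1+k_2=6} C(6; k_1,k_2) · ∏ g_i(k_i), where e^z gives (1)^k; (1+z)^3 gives the falling factorial (3)_k.
g_1(k) for k = 0…6: 1, 1, 1, 1, 1, 1, 1.
g_2(k) for k = 0…6: 1, 3, 6, 6, 0, 0, 0.
c_6 = Σ_k C(6,k)·g_1(k)·g_2(6−k) = 20·1·6 + 15·1·6 + 6·1·3 + 1·1·1 = 120 + 90 + 18 + 1 = 229.

229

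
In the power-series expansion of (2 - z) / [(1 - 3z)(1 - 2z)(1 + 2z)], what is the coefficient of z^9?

Partial fractions give a closed form: a_n = (3)·3^n + (-3/2)·2^n + (1/2)·(-2)^n.
At n = 9: a_9 = 58025.

58025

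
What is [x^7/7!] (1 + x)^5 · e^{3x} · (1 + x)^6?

The EGF product rule gives c_7 = Σ_{k_1+k_2+k_3=7} C(7; k_1,k_2,k_3) · ∏ g_i(k_i), where (1+x)^5 gives the falling factorial (5)_k; e^{3x} gives (3)^k; (1+x)^6 gives the falling factorial (6)_k.
g_1(k) for k = 0…7: 1, 5, 20, 60, 120, 120, 0, 0.
g_2(k) for k = 0…7: 1, 3, 9, 27, 81, 243, 729, 2187.
g_3(k) for k = 0…7: 1, 6, 30, 120, 360, 720, 720, 0.
First combine the last two factors: h(k) = Σ_j C(k,j)·g_2(j)·g_3(k−j) for k = 0…7: 1, 9, 75, 579, 4149, 27693, 173007, 1017495.
c_7 = Σ_k C(7,k)·g_1(k)·h(7−k) = 1·1·1017495 + 7·5·173007 + 21·20·27693 + 35·60·4149 + 35·120·579 + 21·120·75 = 1017495 + 6055245 + 11631060 + 8712900 + 2431800 + 189000 = 30037500.

30037500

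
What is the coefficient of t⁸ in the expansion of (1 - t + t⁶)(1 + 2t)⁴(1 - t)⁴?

46

(1 - t + t⁶) has coefficients 1,-1,0,0,0,0,1 for degrees 0…6.
(1 + 2t)⁴ has coefficients 1,8,24,32,16,0,0,0,0 for degrees 0…8.
Finally multiplying by (1 - t)⁴, the product of all factors after the first has coefficients 1,4,-2,-20,1,40,-8,-32,16 for degrees 0…8.
[t⁸] = 1·16 − 1·(-32) + 1·(-2) = 46.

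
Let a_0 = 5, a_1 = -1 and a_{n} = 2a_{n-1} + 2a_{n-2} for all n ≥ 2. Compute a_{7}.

The ordinary generating function has denominator 1 - 2x - 2x^2.
Iterating the recurrence: a_0,…,a_{7} = 5, -1, 8, 14, 44, 116, 320, 872.

872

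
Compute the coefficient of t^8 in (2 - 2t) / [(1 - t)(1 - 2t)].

512

The denominator gives the recurrence a_n = 3a_(n−1) − 2a_(n−2) for n ≥ 3; the numerator fixes a_0 = 2, a_1 = 4, a_2 = 8.
Iterating: 2, 4, 8, 16, 32, 64, 128, 256, 512, so a_8 = 512.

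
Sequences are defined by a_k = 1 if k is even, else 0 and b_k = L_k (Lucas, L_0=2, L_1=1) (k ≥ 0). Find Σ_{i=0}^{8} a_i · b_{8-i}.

The convolution is the x^8 coefficient of A(x)B(x).
Σ = 1·47 + 0·29 + 1·18 + 0·11 + 1·7 + 0·4 + 1·3 + 0·1 + 1·2 = 77.

77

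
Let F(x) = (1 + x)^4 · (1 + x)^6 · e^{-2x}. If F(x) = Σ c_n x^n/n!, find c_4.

The EGF product rule gives c_4 = Σ_{k_1+k_2+k_3=4} C(4; k_1,k_2,k_3) · ∏ g_i(k_i), where (1+x)^4 gives the falling factorial (4)_k; (1+x)^6 gives the falling factorial (6)_k; e^{-2x} gives (-2)^k.
g_1(k) for k = 0…4: 1, 4, 12, 24, 24.
g_2(k) for k = 0…4: 1, 6, 30, 120, 360.
g_3(k) for k = 0…4: 1, -2, 4, -8, 16.
First combine the last two factors: h(k) = Σ_j C(k,j)·g_2(j)·g_3(k−j) for k = 0…4: 1, 4, 10, 4, -56.
c_4 = Σ_k C(4,k)·g_1(k)·h(4−k) = 1·1·(-56) + 4·4·4 + 6·12·10 + 4·24·4 + 1·24·1 = −56 + 64 + 720 + 384 + 24 = 1136.

1136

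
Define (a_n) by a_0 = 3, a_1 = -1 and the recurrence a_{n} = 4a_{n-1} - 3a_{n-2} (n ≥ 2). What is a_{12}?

The ordinary generating function has denominator 1 - 4x + 3x^2.
Iterating the recurrence: a_0,…,a_{12} = 3, -1, -13, -49, -157, -481, -1453, -4369, -13117, -39361, -118093, -354289, -1062877.

-1062877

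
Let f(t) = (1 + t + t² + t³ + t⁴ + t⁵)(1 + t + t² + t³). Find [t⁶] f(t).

3

(1 + t + t² + t³ + t⁴ + t⁵) has coefficients 1,1,1,1,1,1 for degrees 0…5.
(1 + t + t² + t³) has coefficients 1,1,1,1,0,0,0 for degrees 0…6.
[t⁶] = 1·0 + 1·0 + 1·0 + 1·1 + 1·1 + 1·1 = 3.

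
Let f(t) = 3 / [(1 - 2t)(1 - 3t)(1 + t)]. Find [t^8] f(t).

The denominator gives the recurrence a_n = 4a_(n−1) − a_(n−2) − 6a_(n−3) for n ≥ 3; the numerator fixes a_0 = 3, a_1 = 12, a_2 = 45.
Iterating: 3, 12, 45, 150, 483, 1512, 4665, 14250, 43263, so a_8 = 43263.

43263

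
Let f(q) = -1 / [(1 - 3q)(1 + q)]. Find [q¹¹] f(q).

Partial fractions give a closed form: a_n = (-3/4)·3^n + (-1/4)·(-1)^n.
At n = 11: a_11 = -132860.

-132860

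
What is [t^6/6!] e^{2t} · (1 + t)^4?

8992

The EGF product rule gives c_6 = Σ_{k_1+k_2=6} C(6; k_1,k_2) · ∏ g_i(k_i), where e^{2t} gives (2)^k; (1+t)^4 gives the falling factorial (4)_k.
g_1(k) for k = 0…6: 1, 2, 4, 8, 16, 32, 64.
g_2(k) for k = 0…6: 1, 4, 12, 24, 24, 0, 0.
c_6 = Σ_k C(6,k)·g_1(k)·g_2(6−k) = 15·4·24 + 20·8·24 + 15·16·12 + 6·32·4 + 1·64·1 = 1440 + 3840 + 2880 + 768 + 64 = 8992.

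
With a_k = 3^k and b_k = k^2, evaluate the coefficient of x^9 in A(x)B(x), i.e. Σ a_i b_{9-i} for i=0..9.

The convolution is the x^9 coefficient of A(x)B(x).
Σ = 1·81 + 3·64 + 9·49 + 27·36 + 81·25 + 243·16 + 729·9 + 2187·4 + 6561·1 + 19683·0 = 29469.

29469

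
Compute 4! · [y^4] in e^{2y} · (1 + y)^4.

648

The EGF product rule gives c_4 = Σ_{k_1+k_2=4} C(4; k_1,k_2) · ∏ g_i(k_i), where e^{2y} gives (2)^k; (1+y)^4 gives the falling factorial (4)_k.
g_1(k) for k = 0…4: 1, 2, 4, 8, 16.
g_2(k) for k = 0…4: 1, 4, 12, 24, 24.
c_4 = Σ_k C(4,k)·g_1(k)·g_2(4−k) = 1·1·24 + 4·2·24 + 6·4·12 + 4·8·4 + 1·16·1 = 24 + 192 + 288 + 128 + 16 = 648.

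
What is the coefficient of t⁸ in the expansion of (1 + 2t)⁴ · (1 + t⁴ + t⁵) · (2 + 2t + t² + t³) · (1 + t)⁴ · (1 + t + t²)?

(1 + 2t)⁴ has coefficients 1,8,24,32,16 for degrees 0…4.
(1 + t⁴ + t⁵) has coefficients 1,0,0,0,1,1,0,0,0 for degrees 0…8.
Multiplying by (2 + 2t + t² + t³) gives running coefficients 2,2,1,1,2,4,3,2,1 for degrees 0…8.
Multiplying by (1 + t)⁴ gives running coefficients 2,10,21,25,22,24,36,47,45 for degrees 0…8.
Finally multiplying by (1 + t + t²), the product of all factors after the first has coefficients 2,12,33,56,68,71,82,107,128 for degrees 0…8.
[t⁸] = 1·128 + 8·107 + 24·82 + 32·71 + 16·68 = 6312.

6312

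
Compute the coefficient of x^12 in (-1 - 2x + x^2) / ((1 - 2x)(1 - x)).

The denominator gives the recurrence a_n = 3a_(n−1) − 2a_(n−2) for n ≥ 3; the numerator fixes a_0 = -1, a_1 = -5, a_2 = -12.
Iterating: -1, -5, -12, -26, -54, -110, -222, -446, -894, -1790, -3582, -7166, -14334, so a_12 = -14334.

-14334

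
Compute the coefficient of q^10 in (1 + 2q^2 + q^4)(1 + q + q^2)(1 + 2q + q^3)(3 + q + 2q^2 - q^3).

-2

(1 + 2q^2 + q^4) has coefficients 1,0,2,0,1 for degrees 0…4.
(1 + q + q^2) has coefficients 1,1,1,0,0,0,0,0,0,0,0 for degrees 0…10.
Multiplying by (1 + 2q + q^3) gives running coefficients 1,3,3,3,1,1,0,0,0,0,0 for degrees 0…10.
Finally multiplying by (3 + q + 2q^2 - q^3), the product of all factors after the first has coefficients 3,10,14,17,9,7,0,1,-1,0,0 for degrees 0…10.
[q^10] = 1·0 + 2·(-1) + 1·0 = -2.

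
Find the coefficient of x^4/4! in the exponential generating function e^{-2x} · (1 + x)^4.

The EGF product rule gives c_4 = Σ_{k_1+k_2=4} C(4; k_1,k_2) · ∏ g_i(k_i), where e^{-2x} gives (-2)^k; (1+x)^4 gives the falling factorial (4)_k.
g_1(k) for k = 0…4: 1, -2, 4, -8, 16.
g_2(k) for k = 0…4: 1, 4, 12, 24, 24.
c_4 = Σ_k C(4,k)·g_1(k)·g_2(4−k) = 1·1·24 + 4·(-2)·24 + 6·4·12 + 4·(-8)·4 + 1·16·1 = 24 − 192 + 288 − 128 + 16 = 8.

8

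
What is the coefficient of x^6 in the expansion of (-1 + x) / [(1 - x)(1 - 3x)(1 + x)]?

-547

Partial fractions give a closed form: a_n = (-3/4)·3^n + (-1/4)·(-1)^n.
At n = 6: a_6 = -547.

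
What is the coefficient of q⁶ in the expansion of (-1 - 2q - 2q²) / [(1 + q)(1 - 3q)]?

The denominator gives the recurrence a_n = 2a_(n−1) + 3a_(n−2) for n ≥ 3; the numerator fixes a_0 = -1, a_1 = -4, a_2 = -13.
Iterating: -1, -4, -13, -38, -115, -344, -1033, so a_6 = -1033.

-1033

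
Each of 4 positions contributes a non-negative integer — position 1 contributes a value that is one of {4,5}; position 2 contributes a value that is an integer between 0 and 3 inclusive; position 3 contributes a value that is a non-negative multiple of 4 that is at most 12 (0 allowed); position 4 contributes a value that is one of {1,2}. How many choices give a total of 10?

4

The generating function for the choices is (z^4 + z^5)·(1 + z + z^2 + z^3)·(1 + z^4 + z^8 + z^12)·(z + z^2); the count is [z^10].
(z^4 + z^5) has coefficients 0,0,0,0,1,1 for degrees 0…5.
(1 + z + z^2 + z^3) has coefficients 1,1,1,1,0,0,0,0,0,0,0 for degrees 0…10.
Multiplying by (1 + z^4 + z^8 + z^12) gives running coefficients 1,1,1,1,1,1,1,1,1,1,1 for degrees 0…10.
Finally multiplying by (z + z^2), the product of all factors after the first has coefficients 0,1,2,2,2,2,2,2,2,2,2 for degrees 0…10.
[z^10] = 1·2 + 1·2 = 4.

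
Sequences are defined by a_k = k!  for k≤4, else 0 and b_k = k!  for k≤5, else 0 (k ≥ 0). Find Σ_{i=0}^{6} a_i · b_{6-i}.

The convolution is the t^6 coefficient of A(t)B(t).
Σ = 1·0 + 1·120 + 2·24 + 6·6 + 24·2 + 0·1 + 0·1 = 252.

252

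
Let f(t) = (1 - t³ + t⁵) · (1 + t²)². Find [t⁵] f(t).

-1

(1 - t³ + t⁵) has coefficients 1,0,0,-1,0,1 for degrees 0…5.
(1 + t²)² has coefficients 1,0,2,0,1,0 for degrees 0…5.
[t⁵] = 1·0 − 1·2 + 1·1 = -1.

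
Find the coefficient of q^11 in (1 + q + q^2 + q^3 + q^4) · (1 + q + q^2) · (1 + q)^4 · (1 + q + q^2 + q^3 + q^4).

(1 + q + q^2 + q^3 + q^4) has coefficients 1,1,1,1,1 for degrees 0…4.
(1 + q + q^2) has coefficients 1,1,1,0,0,0,0,0,0,0,0,0 for degrees 0…11.
Multiplying by (1 + q)^4 gives running coefficients 1,5,11,14,11,5,1,0,0,0,0,0 for degrees 0…11.
Finally multiplying by (1 + q + q^2 + q^3 + q^4), the product of all factors after the first has coefficients 1,6,17,31,42,46,42,31,17,6,1,0 for degrees 0…11.
[q^11] = 1·0 + 1·1 + 1·6 + 1·17 + 1·31 = 55.

55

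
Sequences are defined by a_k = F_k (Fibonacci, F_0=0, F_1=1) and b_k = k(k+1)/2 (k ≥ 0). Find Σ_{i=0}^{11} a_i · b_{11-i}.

894

Write out a_i and b_{11-i} for i = 0,…,11 and sum the products.
Σ = 0·66 + 1·55 + 1·45 + 2·36 + 3·28 + 5·21 + 8·15 + 13·10 + 21·6 + 34·3 + 55·1 + 89·0 = 894.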